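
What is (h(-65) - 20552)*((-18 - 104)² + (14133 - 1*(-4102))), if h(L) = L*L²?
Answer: -9775967063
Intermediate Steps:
h(L) = L³
(h(-65) - 20552)*((-18 - 104)² + (14133 - 1*(-4102))) = ((-65)³ - 20552)*((-18 - 104)² + (14133 - 1*(-4102))) = (-274625 - 20552)*((-122)² + (14133 + 4102)) = -295177*(14884 + 18235) = -295177*33119 = -9775967063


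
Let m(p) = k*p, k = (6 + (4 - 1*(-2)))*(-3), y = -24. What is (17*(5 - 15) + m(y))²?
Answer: 481636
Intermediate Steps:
k = -36 (k = (6 + (4 + 2))*(-3) = (6 + 6)*(-3) = 12*(-3) = -36)
m(p) = -36*p
(17*(5 - 15) + m(y))² = (17*(5 - 15) - 36*(-24))² = (17*(-10) + 864)² = (-170 + 864)² = 694² = 481636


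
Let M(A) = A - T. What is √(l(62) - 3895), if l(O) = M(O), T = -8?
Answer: 15*I*√17 ≈ 61.847*I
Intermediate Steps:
M(A) = 8 + A (M(A) = A - 1*(-8) = A + 8 = 8 + A)
l(O) = 8 + O
√(l(62) - 3895) = √((8 + 62) - 3895) = √(70 - 3895) = √(-3825) = 15*I*√17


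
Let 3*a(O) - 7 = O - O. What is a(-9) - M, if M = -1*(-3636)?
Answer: -10901/3 ≈ -3633.7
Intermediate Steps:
M = 3636
a(O) = 7/3 (a(O) = 7/3 + (O - O)/3 = 7/3 + (⅓)*0 = 7/3 + 0 = 7/3)
a(-9) - M = 7/3 - 1*3636 = 7/3 - 3636 = -10901/3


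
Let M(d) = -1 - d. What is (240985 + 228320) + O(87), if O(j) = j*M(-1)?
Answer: 469305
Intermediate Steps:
O(j) = 0 (O(j) = j*(-1 - 1*(-1)) = j*(-1 + 1) = j*0 = 0)
(240985 + 228320) + O(87) = (240985 + 228320) + 0 = 469305 + 0 = 469305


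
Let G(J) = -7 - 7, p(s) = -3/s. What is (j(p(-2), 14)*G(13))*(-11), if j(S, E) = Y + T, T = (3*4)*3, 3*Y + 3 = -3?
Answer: 5236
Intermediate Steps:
Y = -2 (Y = -1 + (⅓)*(-3) = -1 - 1 = -2)
T = 36 (T = 12*3 = 36)
G(J) = -14
j(S, E) = 34 (j(S, E) = -2 + 36 = 34)
(j(p(-2), 14)*G(13))*(-11) = (34*(-14))*(-11) = -476*(-11) = 5236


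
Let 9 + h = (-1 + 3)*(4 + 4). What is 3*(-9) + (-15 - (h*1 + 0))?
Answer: -49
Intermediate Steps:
h = 7 (h = -9 + (-1 + 3)*(4 + 4) = -9 + 2*8 = -9 + 16 = 7)
3*(-9) + (-15 - (h*1 + 0)) = 3*(-9) + (-15 - (7*1 + 0)) = -27 + (-15 - (7 + 0)) = -27 + (-15 - 1*7) = -27 + (-15 - 7) = -27 - 22 = -49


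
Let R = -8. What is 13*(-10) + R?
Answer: -138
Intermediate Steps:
13*(-10) + R = 13*(-10) - 8 = -130 - 8 = -138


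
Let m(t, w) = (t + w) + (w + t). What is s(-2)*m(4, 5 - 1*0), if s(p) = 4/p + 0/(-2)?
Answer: -36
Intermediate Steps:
m(t, w) = 2*t + 2*w (m(t, w) = (t + w) + (t + w) = 2*t + 2*w)
s(p) = 4/p (s(p) = 4/p + 0*(-1/2) = 4/p + 0 = 4/p)
s(-2)*m(4, 5 - 1*0) = (4/(-2))*(2*4 + 2*(5 - 1*0)) = (4*(-1/2))*(8 + 2*(5 + 0)) = -2*(8 + 2*5) = -2*(8 + 10) = -2*18 = -36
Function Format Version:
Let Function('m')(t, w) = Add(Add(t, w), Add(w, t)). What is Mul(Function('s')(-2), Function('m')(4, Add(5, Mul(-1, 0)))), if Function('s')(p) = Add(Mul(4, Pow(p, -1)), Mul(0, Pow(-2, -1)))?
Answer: -36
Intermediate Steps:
Function('m')(t, w) = Add(Mul(2, t), Mul(2, w)) (Function('m')(t, w) = Add(Add(t, w), Add(t, w)) = Add(Mul(2, t), Mul(2, w)))
Function('s')(p) = Mul(4, Pow(p, -1)) (Function('s')(p) = Add(Mul(4, Pow(p, -1)), Mul(0, Rational(-1, 2))) = Add(Mul(4, Pow(p, -1)), 0) = Mul(4, Pow(p, -1)))
Mul(Function('s')(-2), Function('m')(4, Add(5, Mul(-1, 0)))) = Mul(Mul(4, Pow(-2, -1)), Add(Mul(2, 4), Mul(2, Add(5, Mul(-1, 0))))) = Mul(Mul(4, Rational(-1, 2)), Add(8, Mul(2, Add(5, 0)))) = Mul(-2, Add(8, Mul(2, 5))) = Mul(-2, Add(8, 10)) = Mul(-2, 18) = -36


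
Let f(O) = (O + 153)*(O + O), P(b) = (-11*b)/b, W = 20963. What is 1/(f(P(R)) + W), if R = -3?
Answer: 1/17839 ≈ 5.6057e-5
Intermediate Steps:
P(b) = -11
f(O) = 2*O*(153 + O) (f(O) = (153 + O)*(2*O) = 2*O*(153 + O))
1/(f(P(R)) + W) = 1/(2*(-11)*(153 - 11) + 20963) = 1/(2*(-11)*142 + 20963) = 1/(-3124 + 20963) = 1/17839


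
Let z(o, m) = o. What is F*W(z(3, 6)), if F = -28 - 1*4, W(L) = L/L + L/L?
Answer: -64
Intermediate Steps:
W(L) = 2 (W(L) = 1 + 1 = 2)
F = -32 (F = -28 - 4 = -32)
F*W(z(3, 6)) = -32*2 = -64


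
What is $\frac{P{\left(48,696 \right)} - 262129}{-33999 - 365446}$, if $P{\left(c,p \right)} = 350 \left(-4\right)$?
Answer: $\frac{263529}{399445} \approx 0.65974$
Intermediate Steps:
$P{\left(c,p \right)} = -1400$
$\frac{P{\left(48,696 \right)} - 262129}{-33999 - 365446} = \frac{-1400 - 262129}{-33999 - 365446} = - \frac{263529}{-399445} = \left(-263529\right) \left(- \frac{1}{399445}\right) = \frac{263529}{399445}$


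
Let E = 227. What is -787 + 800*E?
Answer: 180813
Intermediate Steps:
-787 + 800*E = -787 + 800*227 = -787 + 181600 = 180813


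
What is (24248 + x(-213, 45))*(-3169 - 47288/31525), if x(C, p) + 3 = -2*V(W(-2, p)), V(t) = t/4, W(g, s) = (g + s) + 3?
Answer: -2420989214886/31525 ≈ -7.6796e+7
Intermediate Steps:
W(g, s) = 3 + g + s
V(t) = t/4 (V(t) = t*(¼) = t/4)
x(C, p) = -7/2 - p/2 (x(C, p) = -3 - (3 - 2 + p)/2 = -3 - (1 + p)/2 = -3 - 2*(¼ + p/4) = -3 + (-½ - p/2) = -7/2 - p/2)
(24248 + x(-213, 45))*(-3169 - 47288/31525) = (24248 + (-7/2 - ½*45))*(-3169 - 47288/31525) = (24248 + (-7/2 - 45/2))*(-3169 - 47288*1/31525) = (24248 - 26)*(-3169 - 47288/31525) = 24222*(-99950013/31525) = -2420989214886/31525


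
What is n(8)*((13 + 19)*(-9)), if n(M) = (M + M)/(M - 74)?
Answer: 768/11 ≈ 69.818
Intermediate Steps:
n(M) = 2*M/(-74 + M) (n(M) = (2*M)/(-74 + M) = 2*M/(-74 + M))
n(8)*((13 + 19)*(-9)) = (2*8/(-74 + 8))*((13 + 19)*(-9)) = (2*8/(-66))*(32*(-9)) = (2*8*(-1/66))*(-288) = -8/33*(-288) = 768/11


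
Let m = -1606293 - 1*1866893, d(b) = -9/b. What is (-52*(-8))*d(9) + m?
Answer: -3473602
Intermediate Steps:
m = -3473186 (m = -1606293 - 1866893 = -3473186)
(-52*(-8))*d(9) + m = (-52*(-8))*(-9/9) - 3473186 = 416*(-9*1/9) - 3473186 = 416*(-1) - 3473186 = -416 - 3473186 = -3473602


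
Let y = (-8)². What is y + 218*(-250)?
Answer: -54436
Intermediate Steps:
y = 64
y + 218*(-250) = 64 + 218*(-250) = 64 - 54500 = -54436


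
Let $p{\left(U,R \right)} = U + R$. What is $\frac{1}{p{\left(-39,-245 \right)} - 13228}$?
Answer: $- \frac{1}{13512} \approx -7.4008 \cdot 10^{-5}$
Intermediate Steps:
$p{\left(U,R \right)} = R + U$
$\frac{1}{p{\left(-39,-245 \right)} - 13228} = \frac{1}{\left(-245 - 39\right) - 13228} = \frac{1}{-284 - 13228} = \frac{1}{-13512} = - \frac{1}{13512}$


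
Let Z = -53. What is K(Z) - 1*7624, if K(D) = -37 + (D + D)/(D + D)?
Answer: -7660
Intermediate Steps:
K(D) = -36 (K(D) = -37 + (2*D)/((2*D)) = -37 + (2*D)*(1/(2*D)) = -37 + 1 = -36)
K(Z) - 1*7624 = -36 - 1*7624 = -36 - 7624 = -7660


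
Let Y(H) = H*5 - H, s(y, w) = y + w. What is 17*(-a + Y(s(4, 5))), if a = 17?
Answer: 323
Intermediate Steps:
s(y, w) = w + y
Y(H) = 4*H (Y(H) = 5*H - H = 4*H)
17*(-a + Y(s(4, 5))) = 17*(-1*17 + 4*(5 + 4)) = 17*(-17 + 4*9) = 17*(-17 + 36) = 17*19 = 323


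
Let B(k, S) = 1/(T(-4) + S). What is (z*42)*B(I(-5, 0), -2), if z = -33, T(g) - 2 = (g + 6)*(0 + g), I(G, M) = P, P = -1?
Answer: 693/4 ≈ 173.25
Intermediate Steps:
I(G, M) = -1
T(g) = 2 + g*(6 + g) (T(g) = 2 + (g + 6)*(0 + g) = 2 + (6 + g)*g = 2 + g*(6 + g))
B(k, S) = 1/(-6 + S) (B(k, S) = 1/((2 + (-4)**2 + 6*(-4)) + S) = 1/((2 + 16 - 24) + S) = 1/(-6 + S))
(z*42)*B(I(-5, 0), -2) = (-33*42)/(-6 - 2) = -1386/(-8) = -1386*(-1/8) = 693/4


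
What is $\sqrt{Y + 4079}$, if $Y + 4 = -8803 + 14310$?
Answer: $\sqrt{9582} \approx 97.888$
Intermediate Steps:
$Y = 5503$ ($Y = -4 + \left(-8803 + 14310\right) = -4 + 5507 = 5503$)
$\sqrt{Y + 4079} = \sqrt{5503 + 4079} = \sqrt{9582}$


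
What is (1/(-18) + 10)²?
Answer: 32041/324 ≈ 98.892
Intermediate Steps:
(1/(-18) + 10)² = (-1/18 + 10)² = (179/18)² = 32041/324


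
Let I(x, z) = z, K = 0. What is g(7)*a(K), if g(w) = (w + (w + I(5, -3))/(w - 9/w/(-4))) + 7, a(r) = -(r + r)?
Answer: 0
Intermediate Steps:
a(r) = -2*r
g(w) = 7 + w + (-3 + w)/(w + 9/(4*w)) (g(w) = (w + (w - 3)/(w - 9/w/(-4))) + 7 = (w + (-3 + w)/(w - 9/w*(-¼))) + 7 = (w + (-3 + w)/(w + 9/(4*w))) + 7 = 7 + w + (-3 + w)/(w + 9/(4*w)))
g(7)*a(K) = ((63 - 3*7 + 4*7³ + 32*7²)/(9 + 4*7²))*(-2*0) = ((63 - 21 + 4*343 + 32*49)/(9 + 4*49))*0 = ((63 - 21 + 1372 + 1568)/(9 + 196))*0 = (2982/205)*0 = 0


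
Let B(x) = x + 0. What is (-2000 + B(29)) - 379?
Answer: -2350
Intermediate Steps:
B(x) = x
(-2000 + B(29)) - 379 = (-2000 + 29) - 379 = -1971 - 379 = -2350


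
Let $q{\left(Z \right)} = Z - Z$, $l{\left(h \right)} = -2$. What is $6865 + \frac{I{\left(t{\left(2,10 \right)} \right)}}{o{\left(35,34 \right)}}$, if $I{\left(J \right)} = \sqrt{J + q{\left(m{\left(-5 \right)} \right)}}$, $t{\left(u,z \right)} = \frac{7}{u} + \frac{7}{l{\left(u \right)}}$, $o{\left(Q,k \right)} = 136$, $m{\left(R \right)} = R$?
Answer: $6865$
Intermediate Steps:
$q{\left(Z \right)} = 0$
$t{\left(u,z \right)} = - \frac{7}{2} + \frac{7}{u}$ ($t{\left(u,z \right)} = \frac{7}{u} + \frac{7}{-2} = \frac{7}{u} + 7 \left(- \frac{1}{2}\right) = \frac{7}{u} - \frac{7}{2} = - \frac{7}{2} + \frac{7}{u}$)
$I{\left(J \right)} = \sqrt{J}$ ($I{\left(J \right)} = \sqrt{J + 0} = \sqrt{J}$)
$6865 + \frac{I{\left(t{\left(2,10 \right)} \right)}}{o{\left(35,34 \right)}} = 6865 + \frac{\sqrt{- \frac{7}{2} + \frac{7}{2}}}{136} = 6865 + \sqrt{- \frac{7}{2} + 7 \cdot \frac{1}{2}} \cdot \frac{1}{136} = 6865 + \sqrt{- \frac{7}{2} + \frac{7}{2}} \cdot \frac{1}{136} = 6865 + \sqrt{0} \cdot \frac{1}{136} = 6865 + 0 \cdot \frac{1}{136} = 6865 + 0 = 6865$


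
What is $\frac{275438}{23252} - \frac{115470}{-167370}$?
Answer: $\frac{813082775}{64861454} \approx 12.536$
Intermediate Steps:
$\frac{275438}{23252} - \frac{115470}{-167370} = 275438 \cdot \frac{1}{23252} - - \frac{3849}{5579} = \frac{137719}{11626} + \frac{3849}{5579} = \frac{813082775}{64861454}$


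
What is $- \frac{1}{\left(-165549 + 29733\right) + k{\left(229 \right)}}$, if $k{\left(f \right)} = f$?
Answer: $\frac{1}{135587} \approx 7.3753 \cdot 10^{-6}$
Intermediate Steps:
$- \frac{1}{\left(-165549 + 29733\right) + k{\left(229 \right)}} = - \frac{1}{\left(-165549 + 29733\right) + 229} = - \frac{1}{-135816 + 229} = - \frac{1}{-135587} = \left(-1\right) \left(- \frac{1}{135587}\right) = \frac{1}{135587}$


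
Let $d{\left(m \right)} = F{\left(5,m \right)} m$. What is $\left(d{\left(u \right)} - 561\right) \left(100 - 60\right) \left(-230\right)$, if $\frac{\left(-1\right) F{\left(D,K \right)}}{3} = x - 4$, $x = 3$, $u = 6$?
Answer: $4995600$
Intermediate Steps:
$F{\left(D,K \right)} = 3$ ($F{\left(D,K \right)} = - 3 \left(3 - 4\right) = \left(-3\right) \left(-1\right) = 3$)
$d{\left(m \right)} = 3 m$
$\left(d{\left(u \right)} - 561\right) \left(100 - 60\right) \left(-230\right) = \left(3 \cdot 6 - 561\right) \left(100 - 60\right) \left(-230\right) = \left(18 - 561\right) 40 \left(-230\right) = \left(-543\right) 40 \left(-230\right) = \left(-21720\right) \left(-230\right) = 4995600$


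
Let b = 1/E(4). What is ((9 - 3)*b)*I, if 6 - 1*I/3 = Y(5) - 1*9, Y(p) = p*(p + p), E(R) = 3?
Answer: -210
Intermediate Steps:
Y(p) = 2*p² (Y(p) = p*(2*p) = 2*p²)
b = ⅓ (b = 1/3 = ⅓ ≈ 0.33333)
I = -105 (I = 18 - 3*(2*5² - 1*9) = 18 - 3*(2*25 - 9) = 18 - 3*(50 - 9) = 18 - 3*41 = 18 - 123 = -105)
((9 - 3)*b)*I = ((9 - 3)*(⅓))*(-105) = (6*(⅓))*(-105) = 2*(-105) = -210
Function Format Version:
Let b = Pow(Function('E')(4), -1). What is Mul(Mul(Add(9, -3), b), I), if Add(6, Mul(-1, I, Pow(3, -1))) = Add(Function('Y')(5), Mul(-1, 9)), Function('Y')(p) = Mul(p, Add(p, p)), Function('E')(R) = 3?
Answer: -210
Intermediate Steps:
Function('Y')(p) = Mul(2, Pow(p, 2)) (Function('Y')(p) = Mul(p, Mul(2, p)) = Mul(2, Pow(p, 2)))
b = Rational(1, 3) (b = Pow(3, -1) = Rational(1, 3) ≈ 0.33333)
I = -105 (I = Add(18, Mul(-3, Add(Mul(2, Pow(5, 2)), Mul(-1, 9)))) = Add(18, Mul(-3, Add(Mul(2, 25), -9))) = Add(18, Mul(-3, Add(50, -9))) = Add(18, Mul(-3, 41)) = Add(18, -123) = -105)
Mul(Mul(Add(9, -3), b), I) = Mul(Mul(Add(9, -3), Rational(1, 3)), -105) = Mul(Mul(6, Rational(1, 3)), -105) = Mul(2, -105) = -210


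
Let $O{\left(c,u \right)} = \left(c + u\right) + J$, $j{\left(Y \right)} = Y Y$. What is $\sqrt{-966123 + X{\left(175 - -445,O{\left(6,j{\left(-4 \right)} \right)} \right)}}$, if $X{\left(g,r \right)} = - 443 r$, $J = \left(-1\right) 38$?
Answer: $i \sqrt{959035} \approx 979.3 i$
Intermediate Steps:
$j{\left(Y \right)} = Y^{2}$
$J = -38$
$O{\left(c,u \right)} = -38 + c + u$ ($O{\left(c,u \right)} = \left(c + u\right) - 38 = -38 + c + u$)
$\sqrt{-966123 + X{\left(175 - -445,O{\left(6,j{\left(-4 \right)} \right)} \right)}} = \sqrt{-966123 - 443 \left(-38 + 6 + \left(-4\right)^{2}\right)} = \sqrt{-966123 - 443 \left(-38 + 6 + 16\right)} = \sqrt{-966123 - -7088} = \sqrt{-966123 + 7088} = \sqrt{-959035} = i \sqrt{959035}$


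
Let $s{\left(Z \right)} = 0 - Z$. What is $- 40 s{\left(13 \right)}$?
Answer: $520$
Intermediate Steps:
$s{\left(Z \right)} = - Z$
$- 40 s{\left(13 \right)} = - 40 \left(\left(-1\right) 13\right) = \left(-40\right) \left(-13\right) = 520$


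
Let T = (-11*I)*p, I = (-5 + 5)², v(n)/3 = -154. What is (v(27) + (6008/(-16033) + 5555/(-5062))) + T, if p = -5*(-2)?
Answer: -37614955063/81159046 ≈ -463.47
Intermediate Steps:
v(n) = -462 (v(n) = 3*(-154) = -462)
p = 10
I = 0 (I = 0² = 0)
T = 0 (T = -11*0*10 = 0*10 = 0)
(v(27) + (6008/(-16033) + 5555/(-5062))) + T = (-462 + (6008/(-16033) + 5555/(-5062))) + 0 = (-462 + (6008*(-1/16033) + 5555*(-1/5062))) + 0 = (-462 + (-6008/16033 - 5555/5062)) + 0 = (-462 - 119475811/81159046) + 0 = -37614955063/81159046 + 0 = -37614955063/81159046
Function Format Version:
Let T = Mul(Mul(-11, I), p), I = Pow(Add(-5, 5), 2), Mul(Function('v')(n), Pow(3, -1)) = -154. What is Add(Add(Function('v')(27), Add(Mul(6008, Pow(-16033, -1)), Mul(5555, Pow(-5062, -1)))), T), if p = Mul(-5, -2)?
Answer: Rational(-37614955063, 81159046) ≈ -463.47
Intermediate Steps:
Function('v')(n) = -462 (Function('v')(n) = Mul(3, -154) = -462)
p = 10
I = 0 (I = Pow(0, 2) = 0)
T = 0 (T = Mul(Mul(-11, 0), 10) = Mul(0, 10) = 0)
Add(Add(Function('v')(27), Add(Mul(6008, Pow(-16033, -1)), Mul(5555, Pow(-5062, -1)))), T) = Add(Add(-462, Add(Mul(6008, Pow(-16033, -1)), Mul(5555, Pow(-5062, -1)))), 0) = Add(Add(-462, Add(Mul(6008, Rational(-1, 16033)), Mul(5555, Rational(-1, 5062)))), 0) = Add(Add(-462, Add(Rational(-6008, 16033), Rational(-5555, 5062))), 0) = Add(Add(-462, Rational(-119475811, 81159046)), 0) = Add(Rational(-37614955063, 81159046), 0) = Rational(-37614955063, 81159046)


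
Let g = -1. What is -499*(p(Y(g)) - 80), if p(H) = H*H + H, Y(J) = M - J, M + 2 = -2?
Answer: 36926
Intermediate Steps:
M = -4 (M = -2 - 2 = -4)
Y(J) = -4 - J
p(H) = H + H² (p(H) = H² + H = H + H²)
-499*(p(Y(g)) - 80) = -499*((-4 - 1*(-1))*(1 + (-4 - 1*(-1))) - 80) = -499*((-4 + 1)*(1 + (-4 + 1)) - 80) = -499*(-3*(1 - 3) - 80) = -499*(-3*(-2) - 80) = -499*(6 - 80) = -499*(-74) = 36926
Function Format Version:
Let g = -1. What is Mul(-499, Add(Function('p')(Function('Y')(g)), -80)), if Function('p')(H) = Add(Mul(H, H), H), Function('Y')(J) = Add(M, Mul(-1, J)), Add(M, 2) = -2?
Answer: 36926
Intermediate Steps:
M = -4 (M = Add(-2, -2) = -4)
Function('Y')(J) = Add(-4, Mul(-1, J))
Function('p')(H) = Add(H, Pow(H, 2)) (Function('p')(H) = Add(Pow(H, 2), H) = Add(H, Pow(H, 2)))
Mul(-499, Add(Function('p')(Function('Y')(g)), -80)) = Mul(-499, Add(Mul(Add(-4, Mul(-1, -1)), Add(1, Add(-4, Mul(-1, -1)))), -80)) = Mul(-499, Add(Mul(Add(-4, 1), Add(1, Add(-4, 1))), -80)) = Mul(-499, Add(Mul(-3, Add(1, -3)), -80)) = Mul(-499, Add(Mul(-3, -2), -80)) = Mul(-499, Add(6, -80)) = Mul(-499, -74) = 36926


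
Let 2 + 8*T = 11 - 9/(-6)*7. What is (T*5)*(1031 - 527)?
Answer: 12285/2 ≈ 6142.5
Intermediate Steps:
T = 39/16 (T = -1/4 + (11 - 9/(-6)*7)/8 = -1/4 + (11 - 9*(-1/6)*7)/8 = -1/4 + (11 + (3/2)*7)/8 = -1/4 + (11 + 21/2)/8 = -1/4 + (1/8)*(43/2) = -1/4 + 43/16 = 39/16 ≈ 2.4375)
(T*5)*(1031 - 527) = ((39/16)*5)*(1031 - 527) = (195/16)*504 = 12285/2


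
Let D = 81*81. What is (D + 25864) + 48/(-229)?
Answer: 7425277/229 ≈ 32425.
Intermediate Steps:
D = 6561
(D + 25864) + 48/(-229) = (6561 + 25864) + 48/(-229) = 32425 + 48*(-1/229) = 32425 - 48/229 = 7425277/229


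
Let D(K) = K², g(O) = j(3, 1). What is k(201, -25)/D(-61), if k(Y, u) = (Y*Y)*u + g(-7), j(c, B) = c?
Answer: -1010022/3721 ≈ -271.44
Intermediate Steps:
g(O) = 3
k(Y, u) = 3 + u*Y² (k(Y, u) = (Y*Y)*u + 3 = Y²*u + 3 = u*Y² + 3 = 3 + u*Y²)
k(201, -25)/D(-61) = (3 - 25*201²)/((-61)²) = (3 - 25*40401)/3721 = (3 - 1010025)*(1/3721) = -1010022*1/3721 = -1010022/3721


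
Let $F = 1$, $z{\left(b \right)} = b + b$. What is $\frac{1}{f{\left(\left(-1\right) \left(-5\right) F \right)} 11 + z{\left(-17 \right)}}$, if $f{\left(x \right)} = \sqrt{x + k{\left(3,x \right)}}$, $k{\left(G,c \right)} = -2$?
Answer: $- \frac{34}{793} - \frac{11 \sqrt{3}}{793} \approx -0.066901$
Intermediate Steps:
$z{\left(b \right)} = 2 b$
$f{\left(x \right)} = \sqrt{-2 + x}$ ($f{\left(x \right)} = \sqrt{x - 2} = \sqrt{-2 + x}$)
$\frac{1}{f{\left(\left(-1\right) \left(-5\right) F \right)} 11 + z{\left(-17 \right)}} = \frac{1}{\sqrt{-2 + \left(-1\right) \left(-5\right) 1} \cdot 11 + 2 \left(-17\right)} = \frac{1}{\sqrt{-2 + 5 \cdot 1} \cdot 11 - 34} = \frac{1}{\sqrt{-2 + 5} \cdot 11 - 34} = \frac{1}{\sqrt{3} \cdot 11 - 34} = \frac{1}{11 \sqrt{3} - 34} = \frac{1}{-34 + 11 \sqrt{3}}$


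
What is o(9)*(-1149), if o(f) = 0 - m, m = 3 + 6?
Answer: 10341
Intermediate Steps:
m = 9
o(f) = -9 (o(f) = 0 - 1*9 = 0 - 9 = -9)
o(9)*(-1149) = -9*(-1149) = 10341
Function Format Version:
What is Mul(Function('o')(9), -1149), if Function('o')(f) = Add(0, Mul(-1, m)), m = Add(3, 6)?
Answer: 10341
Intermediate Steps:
m = 9
Function('o')(f) = -9 (Function('o')(f) = Add(0, Mul(-1, 9)) = Add(0, -9) = -9)
Mul(Function('o')(9), -1149) = Mul(-9, -1149) = 10341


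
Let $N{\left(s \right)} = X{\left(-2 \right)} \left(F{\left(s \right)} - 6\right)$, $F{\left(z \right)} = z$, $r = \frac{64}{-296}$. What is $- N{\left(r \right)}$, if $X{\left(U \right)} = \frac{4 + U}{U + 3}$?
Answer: $\frac{460}{37} \approx 12.432$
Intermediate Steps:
$X{\left(U \right)} = \frac{4 + U}{3 + U}$
$r = - \frac{8}{37}$ ($r = 64 \left(- \frac{1}{296}\right) = - \frac{8}{37} \approx -0.21622$)
$N{\left(s \right)} = -12 + 2 s$ ($N{\left(s \right)} = \frac{4 - 2}{3 - 2} \left(s - 6\right) = 1^{-1} \cdot 2 \left(-6 + s\right) = 1 \cdot 2 \left(-6 + s\right) = 2 \left(-6 + s\right) = -12 + 2 s$)
$- N{\left(r \right)} = - (-12 + 2 \left(- \frac{8}{37}\right)) = - (-12 - \frac{16}{37}) = \left(-1\right) \left(- \frac{460}{37}\right) = \frac{460}{37}$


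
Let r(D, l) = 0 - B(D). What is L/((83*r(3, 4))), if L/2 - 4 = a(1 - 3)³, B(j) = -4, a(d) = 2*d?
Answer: -30/83 ≈ -0.36145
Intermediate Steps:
r(D, l) = 4 (r(D, l) = 0 - 1*(-4) = 0 + 4 = 4)
L = -120 (L = 8 + 2*(2*(1 - 3))³ = 8 + 2*(2*(-2))³ = 8 + 2*(-4)³ = 8 + 2*(-64) = 8 - 128 = -120)
L/((83*r(3, 4))) = -120/(83*4) = -120/332 = -120*1/332 = -30/83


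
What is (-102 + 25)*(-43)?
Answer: 3311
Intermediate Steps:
(-102 + 25)*(-43) = -77*(-43) = 3311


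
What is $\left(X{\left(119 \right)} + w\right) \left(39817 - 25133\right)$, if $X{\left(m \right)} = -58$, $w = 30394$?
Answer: $445453824$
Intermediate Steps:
$\left(X{\left(119 \right)} + w\right) \left(39817 - 25133\right) = \left(-58 + 30394\right) \left(39817 - 25133\right) = 30336 \cdot 14684 = 445453824$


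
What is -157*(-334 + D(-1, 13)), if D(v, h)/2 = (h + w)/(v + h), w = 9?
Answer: 155587/3 ≈ 51862.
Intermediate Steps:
D(v, h) = 2*(9 + h)/(h + v) (D(v, h) = 2*((h + 9)/(v + h)) = 2*((9 + h)/(h + v)) = 2*(9 + h)/(h + v))
-157*(-334 + D(-1, 13)) = -157*(-334 + 2*(9 + 13)/(13 - 1)) = -157*(-334 + 2*22/12) = -157*(-334 + 2*(1/12)*22) = -157*(-334 + 11/3) = -157*(-991/3) = 155587/3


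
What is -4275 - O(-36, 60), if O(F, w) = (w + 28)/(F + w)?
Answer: -12836/3 ≈ -4278.7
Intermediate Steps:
O(F, w) = (28 + w)/(F + w)
-4275 - O(-36, 60) = -4275 - (28 + 60)/(-36 + 60) = -4275 - 88/24 = -4275 - 1*11/3 = -4275 - 11/3 = -12836/3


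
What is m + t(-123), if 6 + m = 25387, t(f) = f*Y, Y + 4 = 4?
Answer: 25381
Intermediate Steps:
Y = 0 (Y = -4 + 4 = 0)
t(f) = 0 (t(f) = f*0 = 0)
m = 25381 (m = -6 + 25387 = 25381)
m + t(-123) = 25381 + 0 = 25381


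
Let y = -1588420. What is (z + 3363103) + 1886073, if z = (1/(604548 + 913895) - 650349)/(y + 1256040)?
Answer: 1324630278716695223/252350042170 ≈ 5.2492e+6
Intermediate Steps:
z = 493758943303/252350042170 (z = (1/(604548 + 913895) - 650349)/(-1588420 + 1256040) = (1/1518443 - 650349)/(-332380) = (1/1518443 - 650349)*(-1/332380) = -987517886606/1518443*(-1/332380) = 493758943303/252350042170 ≈ 1.9566)
(z + 3363103) + 1886073 = (493758943303/252350042170 + 3363103) + 1886073 = 848679677630996813/252350042170 + 1886073 = 1324630278716695223/252350042170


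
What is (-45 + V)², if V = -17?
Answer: 3844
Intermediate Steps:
(-45 + V)² = (-45 - 17)² = (-62)² = 3844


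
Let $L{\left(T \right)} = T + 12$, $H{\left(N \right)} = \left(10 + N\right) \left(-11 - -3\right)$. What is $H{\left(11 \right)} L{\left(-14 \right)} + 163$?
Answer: $499$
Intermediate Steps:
$H{\left(N \right)} = -80 - 8 N$ ($H{\left(N \right)} = \left(10 + N\right) \left(-11 + 3\right) = \left(10 + N\right) \left(-8\right) = -80 - 8 N$)
$L{\left(T \right)} = 12 + T$
$H{\left(11 \right)} L{\left(-14 \right)} + 163 = \left(-80 - 88\right) \left(12 - 14\right) + 163 = \left(-80 - 88\right) \left(-2\right) + 163 = \left(-168\right) \left(-2\right) + 163 = 336 + 163 = 499$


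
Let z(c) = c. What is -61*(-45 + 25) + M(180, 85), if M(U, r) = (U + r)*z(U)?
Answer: 48920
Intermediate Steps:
M(U, r) = U*(U + r) (M(U, r) = (U + r)*U = U*(U + r))
-61*(-45 + 25) + M(180, 85) = -61*(-45 + 25) + 180*(180 + 85) = -61*(-20) + 180*265 = 1220 + 47700 = 48920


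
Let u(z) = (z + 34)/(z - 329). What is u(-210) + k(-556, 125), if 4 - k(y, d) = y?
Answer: 27456/49 ≈ 560.33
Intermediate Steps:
k(y, d) = 4 - y
u(z) = (34 + z)/(-329 + z)
u(-210) + k(-556, 125) = (34 - 210)/(-329 - 210) + (4 - 1*(-556)) = -176/(-539) + (4 + 556) = -1/539*(-176) + 560 = 16/49 + 560 = 27456/49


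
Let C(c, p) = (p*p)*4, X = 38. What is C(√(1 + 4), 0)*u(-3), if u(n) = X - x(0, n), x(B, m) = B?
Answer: 0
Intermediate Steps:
C(c, p) = 4*p² (C(c, p) = p²*4 = 4*p²)
u(n) = 38 (u(n) = 38 - 1*0 = 38 + 0 = 38)
C(√(1 + 4), 0)*u(-3) = (4*0²)*38 = (4*0)*38 = 0*38 = 0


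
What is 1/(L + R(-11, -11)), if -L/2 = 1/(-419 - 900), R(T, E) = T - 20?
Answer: -1319/40887 ≈ -0.032260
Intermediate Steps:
R(T, E) = -20 + T
L = 2/1319 (L = -2/(-419 - 900) = -2/(-1319) = -2*(-1/1319) = 2/1319 ≈ 0.0015163)
1/(L + R(-11, -11)) = 1/(2/1319 + (-20 - 11)) = 1/(2/1319 - 31) = 1/(-40887/1319) = -1319/40887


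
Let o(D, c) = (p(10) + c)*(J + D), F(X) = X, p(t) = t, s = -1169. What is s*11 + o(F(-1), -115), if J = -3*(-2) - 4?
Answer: -12964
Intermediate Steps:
J = 2 (J = 6 - 4 = 2)
o(D, c) = (2 + D)*(10 + c) (o(D, c) = (10 + c)*(2 + D) = (2 + D)*(10 + c))
s*11 + o(F(-1), -115) = -1169*11 + (20 + 2*(-115) + 10*(-1) - 1*(-115)) = -12859 + (20 - 230 - 10 + 115) = -12859 - 105 = -12964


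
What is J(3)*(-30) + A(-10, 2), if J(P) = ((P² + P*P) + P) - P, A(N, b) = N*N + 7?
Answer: -433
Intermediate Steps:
A(N, b) = 7 + N² (A(N, b) = N² + 7 = 7 + N²)
J(P) = 2*P² (J(P) = ((P² + P²) + P) - P = (2*P² + P) - P = (P + 2*P²) - P = 2*P²)
J(3)*(-30) + A(-10, 2) = (2*3²)*(-30) + (7 + (-10)²) = (2*9)*(-30) + (7 + 100) = 18*(-30) + 107 = -540 + 107 = -433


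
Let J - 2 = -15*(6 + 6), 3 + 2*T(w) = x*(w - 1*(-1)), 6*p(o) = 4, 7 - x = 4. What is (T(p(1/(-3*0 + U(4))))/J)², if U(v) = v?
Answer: 1/31684 ≈ 3.1562e-5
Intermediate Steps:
x = 3 (x = 7 - 1*4 = 7 - 4 = 3)
p(o) = ⅔ (p(o) = (⅙)*4 = ⅔)
T(w) = 3*w/2 (T(w) = -3/2 + (3*(w - 1*(-1)))/2 = -3/2 + (3*(w + 1))/2 = -3/2 + (3*(1 + w))/2 = -3/2 + (3 + 3*w)/2 = -3/2 + (3/2 + 3*w/2) = 3*w/2)
J = -178 (J = 2 - 15*(6 + 6) = 2 - 15*12 = 2 - 180 = -178)
(T(p(1/(-3*0 + U(4))))/J)² = (((3/2)*(⅔))/(-178))² = (1*(-1/178))² = (-1/178)² = 1/31684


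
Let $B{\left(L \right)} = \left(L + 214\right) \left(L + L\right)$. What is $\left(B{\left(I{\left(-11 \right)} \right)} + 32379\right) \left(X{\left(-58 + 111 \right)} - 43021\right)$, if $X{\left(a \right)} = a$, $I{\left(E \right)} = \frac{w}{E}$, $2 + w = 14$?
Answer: $- \frac{165927420168}{121} \approx -1.3713 \cdot 10^{9}$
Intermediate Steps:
$w = 12$ ($w = -2 + 14 = 12$)
$I{\left(E \right)} = \frac{12}{E}$
$B{\left(L \right)} = 2 L \left(214 + L\right)$ ($B{\left(L \right)} = \left(214 + L\right) 2 L = 2 L \left(214 + L\right)$)
$\left(B{\left(I{\left(-11 \right)} \right)} + 32379\right) \left(X{\left(-58 + 111 \right)} - 43021\right) = \left(2 \frac{12}{-11} \left(214 + \frac{12}{-11}\right) + 32379\right) \left(\left(-58 + 111\right) - 43021\right) = \left(2 \cdot 12 \left(- \frac{1}{11}\right) \left(214 + 12 \left(- \frac{1}{11}\right)\right) + 32379\right) \left(53 - 43021\right) = \left(2 \left(- \frac{12}{11}\right) \left(214 - \frac{12}{11}\right) + 32379\right) \left(-42968\right) = \left(2 \left(- \frac{12}{11}\right) \frac{2342}{11} + 32379\right) \left(-42968\right) = \left(- \frac{56208}{121} + 32379\right) \left(-42968\right) = \frac{3861651}{121} \left(-42968\right) = - \frac{165927420168}{121}$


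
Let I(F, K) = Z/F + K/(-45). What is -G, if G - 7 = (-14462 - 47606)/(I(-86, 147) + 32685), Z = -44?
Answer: -26881619/5270012 ≈ -5.1009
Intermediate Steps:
I(F, K) = -44/F - K/45 (I(F, K) = -44/F + K/(-45) = -44/F + K*(-1/45) = -44/F - K/45)
G = 26881619/5270012 (G = 7 + (-14462 - 47606)/((-44/(-86) - 1/45*147) + 32685) = 7 - 62068/((-44*(-1/86) - 49/15) + 32685) = 7 - 62068/((22/43 - 49/15) + 32685) = 7 - 62068/(-1777/645 + 32685) = 7 - 62068/21080048/645 = 7 - 62068*645/21080048 = 7 - 10008465/5270012 = 26881619/5270012 ≈ 5.1009)
-G = -1*26881619/5270012 = -26881619/5270012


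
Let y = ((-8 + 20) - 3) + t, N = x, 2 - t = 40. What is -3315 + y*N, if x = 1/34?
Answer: -112739/34 ≈ -3315.9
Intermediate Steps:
x = 1/34 ≈ 0.029412
t = -38 (t = 2 - 1*40 = 2 - 40 = -38)
N = 1/34 ≈ 0.029412
y = -29 (y = ((-8 + 20) - 3) - 38 = (12 - 3) - 38 = 9 - 38 = -29)
-3315 + y*N = -3315 - 29*1/34 = -3315 - 29/34 = -112739/34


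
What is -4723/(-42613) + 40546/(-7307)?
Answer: -1693275737/311373191 ≈ -5.4381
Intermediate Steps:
-4723/(-42613) + 40546/(-7307) = -4723*(-1/42613) + 40546*(-1/7307) = 4723/42613 - 40546/7307 = -1693275737/311373191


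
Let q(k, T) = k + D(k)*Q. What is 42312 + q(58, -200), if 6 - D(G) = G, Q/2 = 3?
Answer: 42058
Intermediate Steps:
Q = 6 (Q = 2*3 = 6)
D(G) = 6 - G
q(k, T) = 36 - 5*k (q(k, T) = k + (6 - k)*6 = k + (36 - 6*k) = 36 - 5*k)
42312 + q(58, -200) = 42312 + (36 - 5*58) = 42312 + (36 - 290) = 42312 - 254 = 42058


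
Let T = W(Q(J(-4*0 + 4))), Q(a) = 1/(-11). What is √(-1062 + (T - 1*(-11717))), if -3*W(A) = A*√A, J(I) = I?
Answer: √(11603295 + 3*I*√11)/33 ≈ 103.22 + 4.4257e-5*I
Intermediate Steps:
Q(a) = -1/11
W(A) = -A^(3/2)/3 (W(A) = -A*√A/3 = -A^(3/2)/3)
T = I*√11/363 (T = -(-1)*I*√11/363 = I*√11/363 ≈ 0.0091367*I)
√(-1062 + (T - 1*(-11717))) = √(-1062 + (I*√11/363 - 1*(-11717))) = √(-1062 + (I*√11/363 + 11717)) = √(-1062 + (11717 + I*√11/363)) = √(10655 + I*√11/363)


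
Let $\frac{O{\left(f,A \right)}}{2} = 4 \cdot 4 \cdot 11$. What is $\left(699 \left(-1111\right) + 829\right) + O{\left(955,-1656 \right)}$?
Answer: $-775408$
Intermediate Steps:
$O{\left(f,A \right)} = 352$ ($O{\left(f,A \right)} = 2 \cdot 4 \cdot 4 \cdot 11 = 2 \cdot 16 \cdot 11 = 2 \cdot 176 = 352$)
$\left(699 \left(-1111\right) + 829\right) + O{\left(955,-1656 \right)} = \left(699 \left(-1111\right) + 829\right) + 352 = \left(-776589 + 829\right) + 352 = -775760 + 352 = -775408$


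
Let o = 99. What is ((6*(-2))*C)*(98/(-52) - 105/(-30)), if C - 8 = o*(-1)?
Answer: 1764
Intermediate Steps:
C = -91 (C = 8 + 99*(-1) = 8 - 99 = -91)
((6*(-2))*C)*(98/(-52) - 105/(-30)) = ((6*(-2))*(-91))*(98/(-52) - 105/(-30)) = (-12*(-91))*(98*(-1/52) - 105*(-1/30)) = 1092*(-49/26 + 7/2) = 1092*(21/13) = 1764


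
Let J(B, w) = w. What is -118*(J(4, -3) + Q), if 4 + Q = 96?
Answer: -10502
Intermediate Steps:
Q = 92 (Q = -4 + 96 = 92)
-118*(J(4, -3) + Q) = -118*(-3 + 92) = -118*89 = -10502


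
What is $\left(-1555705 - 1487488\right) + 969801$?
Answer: $-2073392$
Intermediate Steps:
$\left(-1555705 - 1487488\right) + 969801 = -3043193 + 969801 = -2073392$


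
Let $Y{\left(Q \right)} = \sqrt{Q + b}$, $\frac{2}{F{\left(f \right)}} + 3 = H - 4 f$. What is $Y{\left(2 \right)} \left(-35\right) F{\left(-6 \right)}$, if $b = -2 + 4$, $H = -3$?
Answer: $- \frac{70}{9} \approx -7.7778$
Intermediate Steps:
$F{\left(f \right)} = \frac{2}{-6 - 4 f}$ ($F{\left(f \right)} = \frac{2}{-3 - \left(3 + 4 f\right)} = \frac{2}{-6 - 4 f}$)
$b = 2$
$Y{\left(Q \right)} = \sqrt{2 + Q}$ ($Y{\left(Q \right)} = \sqrt{Q + 2} = \sqrt{2 + Q}$)
$Y{\left(2 \right)} \left(-35\right) F{\left(-6 \right)} = \sqrt{2 + 2} \left(-35\right) \left(- \frac{1}{3 + 2 \left(-6\right)}\right) = \sqrt{4} \left(-35\right) \left(- \frac{1}{3 - 12}\right) = 2 \left(-35\right) \left(- \frac{1}{-9}\right) = - 70 \left(\left(-1\right) \left(- \frac{1}{9}\right)\right) = \left(-70\right) \frac{1}{9} = - \frac{70}{9}$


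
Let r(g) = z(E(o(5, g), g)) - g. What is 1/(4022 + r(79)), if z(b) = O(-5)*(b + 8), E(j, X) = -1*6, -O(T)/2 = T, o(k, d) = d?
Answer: 1/3963 ≈ 0.00025233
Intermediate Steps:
O(T) = -2*T
E(j, X) = -6
z(b) = 80 + 10*b (z(b) = (-2*(-5))*(b + 8) = 10*(8 + b) = 80 + 10*b)
r(g) = 20 - g (r(g) = (80 + 10*(-6)) - g = (80 - 60) - g = 20 - g)
1/(4022 + r(79)) = 1/(4022 + (20 - 1*79)) = 1/(4022 + (20 - 79)) = 1/(4022 - 59) = 1/3963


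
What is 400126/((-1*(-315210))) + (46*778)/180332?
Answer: 10429532164/7105306215 ≈ 1.4679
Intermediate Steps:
400126/((-1*(-315210))) + (46*778)/180332 = 400126/315210 + 35788*(1/180332) = 400126*(1/315210) + 8947/45083 = 200063/157605 + 8947/45083 = 10429532164/7105306215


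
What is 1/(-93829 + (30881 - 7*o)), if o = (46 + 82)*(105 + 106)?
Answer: -1/252004 ≈ -3.9682e-6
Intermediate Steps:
o = 27008 (o = 128*211 = 27008)
1/(-93829 + (30881 - 7*o)) = 1/(-93829 + (30881 - 7*27008)) = 1/(-93829 + (30881 - 189056)) = 1/(-93829 - 158175) = 1/(-252004) = -1/252004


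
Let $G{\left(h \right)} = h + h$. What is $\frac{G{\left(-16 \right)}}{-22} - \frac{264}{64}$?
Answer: $- \frac{235}{88} \approx -2.6705$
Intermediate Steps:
$G{\left(h \right)} = 2 h$
$\frac{G{\left(-16 \right)}}{-22} - \frac{264}{64} = \frac{2 \left(-16\right)}{-22} - \frac{264}{64} = \left(-32\right) \left(- \frac{1}{22}\right) - \frac{33}{8} = \frac{16}{11} - \frac{33}{8} = - \frac{235}{88}$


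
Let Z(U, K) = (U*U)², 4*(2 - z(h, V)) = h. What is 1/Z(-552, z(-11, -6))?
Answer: 1/92844527616 ≈ 1.0771e-11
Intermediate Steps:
z(h, V) = 2 - h/4
Z(U, K) = U⁴ (Z(U, K) = (U²)² = U⁴)
1/Z(-552, z(-11, -6)) = 1/((-552)⁴) = 1/92844527616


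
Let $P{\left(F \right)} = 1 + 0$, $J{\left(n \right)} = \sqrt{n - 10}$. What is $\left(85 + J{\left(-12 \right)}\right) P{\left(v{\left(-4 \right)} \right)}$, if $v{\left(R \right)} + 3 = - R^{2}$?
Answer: $85 + i \sqrt{22} \approx 85.0 + 4.6904 i$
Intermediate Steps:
$v{\left(R \right)} = -3 - R^{2}$
$J{\left(n \right)} = \sqrt{-10 + n}$
$P{\left(F \right)} = 1$
$\left(85 + J{\left(-12 \right)}\right) P{\left(v{\left(-4 \right)} \right)} = \left(85 + \sqrt{-10 - 12}\right) 1 = \left(85 + \sqrt{-22}\right) 1 = \left(85 + i \sqrt{22}\right) 1 = 85 + i \sqrt{22}$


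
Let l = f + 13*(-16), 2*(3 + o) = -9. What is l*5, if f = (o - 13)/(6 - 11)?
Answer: -2039/2 ≈ -1019.5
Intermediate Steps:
o = -15/2 (o = -3 + (½)*(-9) = -3 - 9/2 = -15/2 ≈ -7.5000)
f = 41/10 (f = (-15/2 - 13)/(6 - 11) = -41/2/(-5) = -41/2*(-⅕) = 41/10 ≈ 4.1000)
l = -2039/10 (l = 41/10 + 13*(-16) = 41/10 - 208 = -2039/10 ≈ -203.90)
l*5 = -2039/10*5 = -2039/2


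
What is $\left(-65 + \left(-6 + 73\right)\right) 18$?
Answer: $36$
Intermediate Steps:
$\left(-65 + \left(-6 + 73\right)\right) 18 = \left(-65 + 67\right) 18 = 2 \cdot 18 = 36$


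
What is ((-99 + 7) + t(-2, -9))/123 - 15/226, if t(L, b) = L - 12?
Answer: -25801/27798 ≈ -0.92816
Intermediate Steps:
t(L, b) = -12 + L
((-99 + 7) + t(-2, -9))/123 - 15/226 = ((-99 + 7) + (-12 - 2))/123 - 15/226 = (-92 - 14)*(1/123) - 15*1/226 = -106*1/123 - 15/226 = -106/123 - 15/226 = -25801/27798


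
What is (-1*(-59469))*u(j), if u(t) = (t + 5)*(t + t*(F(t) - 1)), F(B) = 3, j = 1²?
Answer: 1070442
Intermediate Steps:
j = 1
u(t) = 3*t*(5 + t) (u(t) = (t + 5)*(t + t*(3 - 1)) = (5 + t)*(t + t*2) = (5 + t)*(t + 2*t) = (5 + t)*(3*t) = 3*t*(5 + t))
(-1*(-59469))*u(j) = (-1*(-59469))*(3*1*(5 + 1)) = 59469*(3*1*6) = 59469*18 = 1070442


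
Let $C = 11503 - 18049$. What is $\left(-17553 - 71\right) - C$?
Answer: $-11078$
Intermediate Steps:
$C = -6546$
$\left(-17553 - 71\right) - C = \left(-17553 - 71\right) - -6546 = \left(-17553 - 71\right) + 6546 = -17624 + 6546 = -11078$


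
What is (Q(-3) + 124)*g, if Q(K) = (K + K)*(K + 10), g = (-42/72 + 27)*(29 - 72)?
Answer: -558871/6 ≈ -93145.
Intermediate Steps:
g = -13631/12 (g = (-42*1/72 + 27)*(-43) = (-7/12 + 27)*(-43) = (317/12)*(-43) = -13631/12 ≈ -1135.9)
Q(K) = 2*K*(10 + K) (Q(K) = (2*K)*(10 + K) = 2*K*(10 + K))
(Q(-3) + 124)*g = (2*(-3)*(10 - 3) + 124)*(-13631/12) = (2*(-3)*7 + 124)*(-13631/12) = (-42 + 124)*(-13631/12) = 82*(-13631/12) = -558871/6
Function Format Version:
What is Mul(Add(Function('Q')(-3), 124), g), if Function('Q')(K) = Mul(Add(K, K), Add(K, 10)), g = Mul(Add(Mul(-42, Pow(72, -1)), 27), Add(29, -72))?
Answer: Rational(-558871, 6) ≈ -93145.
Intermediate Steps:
g = Rational(-13631, 12) (g = Mul(Add(Mul(-42, Rational(1, 72)), 27), -43) = Mul(Add(Rational(-7, 12), 27), -43) = Mul(Rational(317, 12), -43) = Rational(-13631, 12) ≈ -1135.9)
Function('Q')(K) = Mul(2, K, Add(10, K)) (Function('Q')(K) = Mul(Mul(2, K), Add(10, K)) = Mul(2, K, Add(10, K)))
Mul(Add(Function('Q')(-3), 124), g) = Mul(Add(Mul(2, -3, Add(10, -3)), 124), Rational(-13631, 12)) = Mul(Add(Mul(2, -3, 7), 124), Rational(-13631, 12)) = Mul(Add(-42, 124), Rational(-13631, 12)) = Mul(82, Rational(-13631, 12)) = Rational(-558871, 6)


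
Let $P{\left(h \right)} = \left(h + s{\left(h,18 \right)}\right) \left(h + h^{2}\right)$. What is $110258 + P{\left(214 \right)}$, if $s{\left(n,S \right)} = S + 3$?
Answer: $10922608$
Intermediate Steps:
$s{\left(n,S \right)} = 3 + S$
$P{\left(h \right)} = \left(21 + h\right) \left(h + h^{2}\right)$ ($P{\left(h \right)} = \left(h + \left(3 + 18\right)\right) \left(h + h^{2}\right) = \left(h + 21\right) \left(h + h^{2}\right) = \left(21 + h\right) \left(h + h^{2}\right)$)
$110258 + P{\left(214 \right)} = 110258 + 214 \left(21 + 214^{2} + 22 \cdot 214\right) = 110258 + 214 \left(21 + 45796 + 4708\right) = 110258 + 214 \cdot 50525 = 110258 + 10812350 = 10922608$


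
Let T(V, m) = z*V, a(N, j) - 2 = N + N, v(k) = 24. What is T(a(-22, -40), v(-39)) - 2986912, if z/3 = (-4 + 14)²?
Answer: -2999512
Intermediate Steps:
a(N, j) = 2 + 2*N (a(N, j) = 2 + (N + N) = 2 + 2*N)
z = 300 (z = 3*(-4 + 14)² = 3*10² = 3*100 = 300)
T(V, m) = 300*V
T(a(-22, -40), v(-39)) - 2986912 = 300*(2 + 2*(-22)) - 2986912 = 300*(2 - 44) - 2986912 = 300*(-42) - 2986912 = -12600 - 2986912 = -2999512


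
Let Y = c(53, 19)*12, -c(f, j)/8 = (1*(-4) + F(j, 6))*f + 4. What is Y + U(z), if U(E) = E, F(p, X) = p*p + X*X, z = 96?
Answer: -1999872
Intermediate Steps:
F(p, X) = X² + p² (F(p, X) = p² + X² = X² + p²)
c(f, j) = -32 - 8*f*(32 + j²) (c(f, j) = -8*((1*(-4) + (6² + j²))*f + 4) = -8*((-4 + (36 + j²))*f + 4) = -8*((32 + j²)*f + 4) = -8*(f*(32 + j²) + 4) = -8*(4 + f*(32 + j²)) = -32 - 8*f*(32 + j²))
Y = -1999968 (Y = (-32 + 32*53 - 8*53*(36 + 19²))*12 = (-32 + 1696 - 8*53*(36 + 361))*12 = (-32 + 1696 - 8*53*397)*12 = (-32 + 1696 - 168328)*12 = -166664*12 = -1999968)
Y + U(z) = -1999968 + 96 = -1999872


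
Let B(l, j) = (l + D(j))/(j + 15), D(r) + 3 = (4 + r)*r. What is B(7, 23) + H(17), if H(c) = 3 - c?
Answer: 93/38 ≈ 2.4474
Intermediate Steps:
D(r) = -3 + r*(4 + r) (D(r) = -3 + (4 + r)*r = -3 + r*(4 + r))
B(l, j) = (-3 + l + j**2 + 4*j)/(15 + j) (B(l, j) = (l + (-3 + j**2 + 4*j))/(j + 15) = (-3 + l + j**2 + 4*j)/(15 + j))
B(7, 23) + H(17) = (-3 + 7 + 23**2 + 4*23)/(15 + 23) + (3 - 1*17) = (-3 + 7 + 529 + 92)/38 + (3 - 17) = (1/38)*625 - 14 = 625/38 - 14 = 93/38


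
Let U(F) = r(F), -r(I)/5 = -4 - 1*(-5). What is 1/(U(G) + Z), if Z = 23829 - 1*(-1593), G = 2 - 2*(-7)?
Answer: 1/25417 ≈ 3.9344e-5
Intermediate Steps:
r(I) = -5 (r(I) = -5*(-4 - 1*(-5)) = -5*(-4 + 5) = -5*1 = -5)
G = 16 (G = 2 + 14 = 16)
U(F) = -5
Z = 25422 (Z = 23829 + 1593 = 25422)
1/(U(G) + Z) = 1/(-5 + 25422) = 1/25417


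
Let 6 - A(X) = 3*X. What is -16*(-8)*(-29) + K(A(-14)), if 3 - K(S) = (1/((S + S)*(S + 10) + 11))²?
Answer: -115443518870/31125241 ≈ -3709.0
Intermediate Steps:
A(X) = 6 - 3*X
K(S) = 3 - 1/(11 + 2*S*(10 + S))² (K(S) = 3 - (1/((S + S)*(S + 10) + 11))² = 3 - (1/((2*S)*(10 + S) + 11))² = 3 - (1/(2*S*(10 + S) + 11))² = 3 - (1/(11 + 2*S*(10 + S)))² = 3 - 1/(11 + 2*S*(10 + S))²)
-16*(-8)*(-29) + K(A(-14)) = -16*(-8)*(-29) + (3 - 1/(11 + 2*(6 - 3*(-14))² + 20*(6 - 3*(-14)))²) = 128*(-29) + (3 - 1/(11 + 2*(6 + 42)² + 20*(6 + 42))²) = -3712 + (3 - 1/(11 + 2*48² + 20*48)²) = -3712 + (3 - 1/(11 + 2*2304 + 960)²) = -3712 + (3 - 1/(11 + 4608 + 960)²) = -3712 + (3 - 1/5579²) = -3712 + (3 - 1*1/31125241) = -3712 + (3 - 1/31125241) = -3712 + 93375722/31125241 = -115443518870/31125241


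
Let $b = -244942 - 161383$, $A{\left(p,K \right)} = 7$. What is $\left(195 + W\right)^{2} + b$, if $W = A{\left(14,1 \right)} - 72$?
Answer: $-389425$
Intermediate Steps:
$W = -65$ ($W = 7 - 72 = -65$)
$b = -406325$ ($b = -244942 - 161383 = -406325$)
$\left(195 + W\right)^{2} + b = \left(195 - 65\right)^{2} - 406325 = 130^{2} - 406325 = 16900 - 406325 = -389425$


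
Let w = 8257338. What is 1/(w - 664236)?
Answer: 1/7593102 ≈ 1.3170e-7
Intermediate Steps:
1/(w - 664236) = 1/(8257338 - 664236) = 1/7593102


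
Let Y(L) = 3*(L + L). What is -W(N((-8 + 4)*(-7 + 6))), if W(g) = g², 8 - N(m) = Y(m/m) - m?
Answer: -36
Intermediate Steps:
Y(L) = 6*L (Y(L) = 3*(2*L) = 6*L)
N(m) = 2 + m (N(m) = 8 - (6*(m/m) - m) = 8 - (6*1 - m) = 8 - (6 - m) = 8 + (-6 + m) = 2 + m)
-W(N((-8 + 4)*(-7 + 6))) = -(2 + (-8 + 4)*(-7 + 6))² = -(2 - 4*(-1))² = -(2 + 4)² = -1*6² = -1*36 = -36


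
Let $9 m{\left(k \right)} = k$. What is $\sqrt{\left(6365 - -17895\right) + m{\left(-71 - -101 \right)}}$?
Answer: $\frac{\sqrt{218370}}{3} \approx 155.77$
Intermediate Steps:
$m{\left(k \right)} = \frac{k}{9}$
$\sqrt{\left(6365 - -17895\right) + m{\left(-71 - -101 \right)}} = \sqrt{\left(6365 - -17895\right) + \frac{-71 - -101}{9}} = \sqrt{\left(6365 + 17895\right) + \frac{-71 + 101}{9}} = \sqrt{24260 + \frac{1}{9} \cdot 30} = \sqrt{24260 + \frac{10}{3}} = \sqrt{\frac{72790}{3}} = \frac{\sqrt{218370}}{3}$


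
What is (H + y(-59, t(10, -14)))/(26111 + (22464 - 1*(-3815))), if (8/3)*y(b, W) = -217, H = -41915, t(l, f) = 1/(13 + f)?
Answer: -335971/419120 ≈ -0.80161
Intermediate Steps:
y(b, W) = -651/8 (y(b, W) = (3/8)*(-217) = -651/8)
(H + y(-59, t(10, -14)))/(26111 + (22464 - 1*(-3815))) = (-41915 - 651/8)/(26111 + (22464 - 1*(-3815))) = -335971/(8*(26111 + (22464 + 3815))) = -335971/(8*(26111 + 26279)) = -335971/8/52390 = -335971/8*1/52390 = -335971/419120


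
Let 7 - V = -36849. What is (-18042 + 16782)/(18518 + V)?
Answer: -210/9229 ≈ -0.022754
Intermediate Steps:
V = 36856 (V = 7 - 1*(-36849) = 7 + 36849 = 36856)
(-18042 + 16782)/(18518 + V) = (-18042 + 16782)/(18518 + 36856) = -1260/55374 = -1260*1/55374 = -210/9229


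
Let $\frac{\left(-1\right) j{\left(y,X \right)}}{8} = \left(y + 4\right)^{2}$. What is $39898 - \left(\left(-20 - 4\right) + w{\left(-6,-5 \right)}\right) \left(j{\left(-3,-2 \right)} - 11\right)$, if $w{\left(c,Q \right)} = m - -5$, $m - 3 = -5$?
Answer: $39499$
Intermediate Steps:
$m = -2$ ($m = 3 - 5 = -2$)
$w{\left(c,Q \right)} = 3$ ($w{\left(c,Q \right)} = -2 - -5 = -2 + 5 = 3$)
$j{\left(y,X \right)} = - 8 \left(4 + y\right)^{2}$ ($j{\left(y,X \right)} = - 8 \left(y + 4\right)^{2} = - 8 \left(4 + y\right)^{2}$)
$39898 - \left(\left(-20 - 4\right) + w{\left(-6,-5 \right)}\right) \left(j{\left(-3,-2 \right)} - 11\right) = 39898 - \left(\left(-20 - 4\right) + 3\right) \left(- 8 \left(4 - 3\right)^{2} - 11\right) = 39898 - \left(-24 + 3\right) \left(- 8 \cdot 1^{2} - 11\right) = 39898 - - 21 \left(\left(-8\right) 1 - 11\right) = 39898 - - 21 \left(-8 - 11\right) = 39898 - \left(-21\right) \left(-19\right) = 39898 - 399 = 39499$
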